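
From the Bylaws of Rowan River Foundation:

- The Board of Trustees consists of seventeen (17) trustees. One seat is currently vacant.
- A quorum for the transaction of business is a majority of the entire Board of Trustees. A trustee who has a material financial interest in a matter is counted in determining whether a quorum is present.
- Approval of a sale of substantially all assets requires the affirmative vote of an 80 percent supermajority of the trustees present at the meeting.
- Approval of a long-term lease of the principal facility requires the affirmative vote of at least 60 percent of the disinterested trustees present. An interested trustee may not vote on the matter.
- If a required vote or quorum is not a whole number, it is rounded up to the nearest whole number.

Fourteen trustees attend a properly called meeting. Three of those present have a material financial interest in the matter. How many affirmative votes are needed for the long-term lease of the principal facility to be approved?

7

The long-term lease of the principal facility requires three-fifths of the disinterested trustees present (14 − 3 = 11).
3/5 of 11 = 6.60, rounded up to 7.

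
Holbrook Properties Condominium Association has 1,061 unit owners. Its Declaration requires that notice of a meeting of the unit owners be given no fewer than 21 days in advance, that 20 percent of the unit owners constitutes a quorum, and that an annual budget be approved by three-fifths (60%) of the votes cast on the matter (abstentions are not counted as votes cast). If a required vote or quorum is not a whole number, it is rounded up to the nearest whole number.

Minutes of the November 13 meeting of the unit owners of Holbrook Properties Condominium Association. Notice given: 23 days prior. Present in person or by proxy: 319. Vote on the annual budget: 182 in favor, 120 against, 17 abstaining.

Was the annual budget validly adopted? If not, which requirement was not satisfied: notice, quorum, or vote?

Valid — all requirements satisfied.

Notice: 23 days given; 21 required. Satisfied.
Quorum: 20% of 1,061 = 212.20, rounded up to 213; 319 present. Satisfied.
Vote: requires three-fifths of the votes cast (319 − 17 abstaining = 302); 3/5 of 302 = 181.20, rounded up to 182, so 182 needed; 182 in favor. Satisfied.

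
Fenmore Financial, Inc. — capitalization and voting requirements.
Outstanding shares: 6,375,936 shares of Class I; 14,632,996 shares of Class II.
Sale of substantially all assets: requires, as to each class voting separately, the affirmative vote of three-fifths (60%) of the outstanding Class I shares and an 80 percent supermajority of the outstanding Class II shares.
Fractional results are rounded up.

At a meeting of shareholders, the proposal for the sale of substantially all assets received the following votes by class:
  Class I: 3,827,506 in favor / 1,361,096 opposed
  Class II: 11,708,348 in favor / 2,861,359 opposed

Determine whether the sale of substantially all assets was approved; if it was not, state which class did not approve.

Class I: 3/5 of 6375936 = 3825561.60, rounded up to 3825562; 3,825,562 required, 3,827,506 in favor — approved.
Class II: 4/5 of 14632996 = 11706396.80, rounded up to 11706397; 11,706,397 required, 11,708,348 in favor — approved.

Approved — every class gave the required vote.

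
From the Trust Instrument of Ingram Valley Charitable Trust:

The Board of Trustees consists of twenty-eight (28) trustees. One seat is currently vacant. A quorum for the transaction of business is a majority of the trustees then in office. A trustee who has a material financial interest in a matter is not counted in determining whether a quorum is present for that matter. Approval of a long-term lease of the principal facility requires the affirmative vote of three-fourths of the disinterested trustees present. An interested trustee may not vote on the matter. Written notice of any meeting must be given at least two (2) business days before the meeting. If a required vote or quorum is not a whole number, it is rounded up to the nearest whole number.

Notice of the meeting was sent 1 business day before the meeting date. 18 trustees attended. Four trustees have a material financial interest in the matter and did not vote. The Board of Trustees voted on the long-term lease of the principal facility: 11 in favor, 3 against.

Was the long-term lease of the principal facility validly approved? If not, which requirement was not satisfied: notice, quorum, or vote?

Invalid — notice requirement not satisfied.

Notice: 1 business day given; 2 required (1 < 2). Not satisfied.
Quorum: 18 present, but the 4 interested trustees do not count, leaving 14. Quorum is 14. Satisfied.
Vote: the long-term lease of the principal facility requires three-fourths of the disinterested trustees present (18 − 4 = 14). 3/4 of 14 = 10.50, rounded up to 11, so 11 affirmative votes are needed; 11 voted in favor. Satisfied.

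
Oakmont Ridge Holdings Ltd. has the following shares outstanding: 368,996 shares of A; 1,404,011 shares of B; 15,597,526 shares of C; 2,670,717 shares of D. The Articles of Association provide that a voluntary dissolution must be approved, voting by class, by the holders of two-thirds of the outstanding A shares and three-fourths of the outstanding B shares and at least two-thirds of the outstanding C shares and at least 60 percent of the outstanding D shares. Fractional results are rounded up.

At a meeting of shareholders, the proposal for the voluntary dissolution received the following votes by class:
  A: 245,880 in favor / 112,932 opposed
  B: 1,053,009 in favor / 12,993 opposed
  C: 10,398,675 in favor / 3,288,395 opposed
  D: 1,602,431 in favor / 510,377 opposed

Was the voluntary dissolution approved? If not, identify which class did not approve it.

Not approved — the A shares did not give the required vote.

A: 2/3 of 368996 = 245997.33, rounded up to 245998; 245,998 required, 245,880 in favor — not approved.
B: 3/4 of 1404011 = 1053008.25, rounded up to 1053009; 1,053,009 required, 1,053,009 in favor — approved.
C: 2/3 of 15597526 = 10398350.67, rounded up to 10398351; 10,398,351 required, 10,398,675 in favor — approved.
D: 3/5 of 2670717 = 1602430.20, rounded up to 1602431; 1,602,431 required, 1,602,431 in favor — approved.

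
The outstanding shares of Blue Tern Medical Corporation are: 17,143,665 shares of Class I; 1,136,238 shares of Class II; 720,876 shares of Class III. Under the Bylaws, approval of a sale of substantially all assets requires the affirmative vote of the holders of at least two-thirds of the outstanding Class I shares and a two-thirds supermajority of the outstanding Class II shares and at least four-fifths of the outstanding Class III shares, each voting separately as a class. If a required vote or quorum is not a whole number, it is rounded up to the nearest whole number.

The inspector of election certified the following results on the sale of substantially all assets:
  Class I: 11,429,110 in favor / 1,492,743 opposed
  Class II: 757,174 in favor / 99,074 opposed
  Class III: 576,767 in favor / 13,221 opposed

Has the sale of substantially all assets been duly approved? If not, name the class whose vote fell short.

Not approved — the Class II shares did not give the required vote.

Class I: 2/3 of 17143665 = 11429110; 11,429,110 required, 11,429,110 in favor — approved.
Class II: 2/3 of 1136238 = 757492; 757,492 required, 757,174 in favor — not approved.
Class III: 4/5 of 720876 = 576700.80, rounded up to 576701; 576,701 required, 576,767 in favor — approved.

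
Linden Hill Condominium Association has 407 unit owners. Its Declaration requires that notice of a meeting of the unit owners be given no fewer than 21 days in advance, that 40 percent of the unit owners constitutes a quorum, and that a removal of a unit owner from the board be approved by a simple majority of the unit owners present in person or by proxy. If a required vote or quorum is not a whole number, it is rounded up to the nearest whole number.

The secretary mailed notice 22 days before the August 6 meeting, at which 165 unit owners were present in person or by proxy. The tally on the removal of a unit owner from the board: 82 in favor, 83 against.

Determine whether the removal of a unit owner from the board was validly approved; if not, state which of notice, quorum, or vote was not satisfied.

Invalid — vote requirement not satisfied.

Notice: 22 days given; 21 required. Satisfied.
Quorum: 40% of 407 = 162.80, rounded up to 163; 165 present. Satisfied.
Vote: requires a majority of those present (165); a majority of 165 is 83, so 83 needed; 82 in favor. Not satisfied.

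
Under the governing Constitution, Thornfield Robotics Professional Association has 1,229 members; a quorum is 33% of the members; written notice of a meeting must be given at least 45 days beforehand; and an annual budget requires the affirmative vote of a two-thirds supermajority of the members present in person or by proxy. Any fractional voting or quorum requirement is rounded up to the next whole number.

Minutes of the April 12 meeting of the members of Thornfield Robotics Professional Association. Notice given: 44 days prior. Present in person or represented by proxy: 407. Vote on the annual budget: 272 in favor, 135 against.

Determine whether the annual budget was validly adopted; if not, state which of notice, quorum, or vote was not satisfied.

Notice: 44 days given; 45 required. Not satisfied.
Quorum: 33% of 1,229 = 405.57, rounded up to 406; 407 present. Satisfied.
Vote: requires two-thirds of those present (407); 2/3 of 407 = 271.33, rounded up to 272, so 272 needed; 272 in favor. Satisfied.

Invalid — notice requirement not satisfied.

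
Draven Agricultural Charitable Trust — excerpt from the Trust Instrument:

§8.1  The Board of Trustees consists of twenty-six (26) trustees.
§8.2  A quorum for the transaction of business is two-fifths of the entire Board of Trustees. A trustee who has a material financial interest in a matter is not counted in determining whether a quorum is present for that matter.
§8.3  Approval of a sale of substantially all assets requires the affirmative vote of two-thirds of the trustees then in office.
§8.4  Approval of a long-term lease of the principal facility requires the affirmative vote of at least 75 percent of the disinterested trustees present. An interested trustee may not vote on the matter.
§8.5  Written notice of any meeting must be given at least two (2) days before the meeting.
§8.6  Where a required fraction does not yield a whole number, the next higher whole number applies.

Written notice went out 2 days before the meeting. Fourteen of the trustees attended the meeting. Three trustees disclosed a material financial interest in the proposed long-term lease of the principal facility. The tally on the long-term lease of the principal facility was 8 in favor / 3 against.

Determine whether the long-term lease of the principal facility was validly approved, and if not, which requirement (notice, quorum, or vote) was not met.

Invalid — vote requirement not satisfied.

Notice: 2 days given; 2 required (2 ≥ 2). Satisfied.
Quorum: 14 present, but the 3 interested trustees do not count, leaving 11. Quorum is 11. Satisfied.
Vote: the long-term lease of the principal facility requires three-fourths of the disinterested trustees present (14 − 3 = 11). 3/4 of 11 = 8.25, rounded up to 9, so 9 affirmative votes are needed; 8 voted in favor. Not satisfied.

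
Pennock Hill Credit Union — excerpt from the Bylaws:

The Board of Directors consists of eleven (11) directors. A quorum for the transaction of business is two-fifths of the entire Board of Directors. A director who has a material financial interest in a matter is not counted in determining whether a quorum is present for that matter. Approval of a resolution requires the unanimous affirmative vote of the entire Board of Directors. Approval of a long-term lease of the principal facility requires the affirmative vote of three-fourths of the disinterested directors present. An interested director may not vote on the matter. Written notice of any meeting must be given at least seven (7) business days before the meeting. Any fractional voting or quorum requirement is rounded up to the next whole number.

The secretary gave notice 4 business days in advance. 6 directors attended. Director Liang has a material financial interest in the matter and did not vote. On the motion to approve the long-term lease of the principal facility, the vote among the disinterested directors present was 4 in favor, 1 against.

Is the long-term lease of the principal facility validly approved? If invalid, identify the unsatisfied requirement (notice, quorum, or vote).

Notice: 4 business days given; 7 required (4 < 7). Not satisfied.
Quorum: 6 present, but the 1 interested director does not count, leaving 5. Quorum is 5. Satisfied.
Vote: the long-term lease of the principal facility requires three-fourths of the disinterested directors present (6 − 1 = 5). 3/4 of 5 = 3.75, rounded up to 4, so 4 affirmative votes are needed; 4 voted in favor. Satisfied.

Invalid — notice requirement not satisfied.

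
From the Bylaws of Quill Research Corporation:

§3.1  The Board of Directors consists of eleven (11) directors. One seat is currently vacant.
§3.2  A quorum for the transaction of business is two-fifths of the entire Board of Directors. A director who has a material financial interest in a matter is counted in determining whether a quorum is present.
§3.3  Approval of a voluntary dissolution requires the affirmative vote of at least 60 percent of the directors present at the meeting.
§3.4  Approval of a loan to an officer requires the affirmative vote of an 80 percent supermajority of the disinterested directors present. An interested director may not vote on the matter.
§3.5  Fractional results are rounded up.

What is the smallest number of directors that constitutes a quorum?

2/5 of 11 = 4.40, rounded up to 5.

5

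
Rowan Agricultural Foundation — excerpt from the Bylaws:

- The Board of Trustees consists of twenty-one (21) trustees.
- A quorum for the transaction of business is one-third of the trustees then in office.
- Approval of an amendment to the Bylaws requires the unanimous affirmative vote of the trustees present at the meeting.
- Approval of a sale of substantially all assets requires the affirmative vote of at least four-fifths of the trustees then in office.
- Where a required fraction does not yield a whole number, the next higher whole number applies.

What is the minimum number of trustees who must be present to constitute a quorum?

7

1/3 of 21 = 7.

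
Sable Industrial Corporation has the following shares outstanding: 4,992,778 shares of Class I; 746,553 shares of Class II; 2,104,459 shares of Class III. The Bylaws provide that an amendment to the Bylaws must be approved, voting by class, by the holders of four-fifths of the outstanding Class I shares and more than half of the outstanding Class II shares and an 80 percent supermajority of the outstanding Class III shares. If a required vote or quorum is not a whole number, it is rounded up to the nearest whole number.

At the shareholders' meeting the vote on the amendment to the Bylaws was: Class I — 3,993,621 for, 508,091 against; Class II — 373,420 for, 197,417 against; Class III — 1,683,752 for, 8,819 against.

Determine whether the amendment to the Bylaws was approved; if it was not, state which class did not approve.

Class I: 4/5 of 4992778 = 3994222.40, rounded up to 3994223; 3,994,223 required, 3,993,621 in favor — not approved.
Class II: a majority of 746553 is 373277; 373,277 required, 373,420 in favor — approved.
Class III: 4/5 of 2104459 = 1683567.20, rounded up to 1683568; 1,683,568 required, 1,683,752 in favor — approved.

Not approved — the Class I shares did not give the required vote.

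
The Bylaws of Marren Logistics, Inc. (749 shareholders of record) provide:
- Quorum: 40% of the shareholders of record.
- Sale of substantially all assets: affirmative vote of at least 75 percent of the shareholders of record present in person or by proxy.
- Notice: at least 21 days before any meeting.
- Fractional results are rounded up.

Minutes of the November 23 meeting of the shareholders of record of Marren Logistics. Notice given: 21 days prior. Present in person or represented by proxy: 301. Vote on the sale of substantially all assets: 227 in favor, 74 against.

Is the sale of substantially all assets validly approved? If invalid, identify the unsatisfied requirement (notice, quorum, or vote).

Notice: 21 days given; 21 required. Satisfied.
Quorum: 40% of 749 = 299.60, rounded up to 300; 301 present. Satisfied.
Vote: requires three-fourths of those present (301); 3/4 of 301 = 225.75, rounded up to 226, so 226 needed; 227 in favor. Satisfied.

Valid — all requirements satisfied.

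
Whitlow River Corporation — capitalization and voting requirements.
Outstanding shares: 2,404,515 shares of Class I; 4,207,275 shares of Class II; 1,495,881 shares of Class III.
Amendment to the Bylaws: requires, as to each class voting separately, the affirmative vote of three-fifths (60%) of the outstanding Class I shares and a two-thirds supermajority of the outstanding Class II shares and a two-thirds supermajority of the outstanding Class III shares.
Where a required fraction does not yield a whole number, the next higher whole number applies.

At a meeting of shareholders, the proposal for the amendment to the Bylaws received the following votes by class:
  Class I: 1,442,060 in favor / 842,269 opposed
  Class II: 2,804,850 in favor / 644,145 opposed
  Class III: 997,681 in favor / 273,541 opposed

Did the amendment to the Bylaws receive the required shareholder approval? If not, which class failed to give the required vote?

Class I: 3/5 of 2404515 = 1442709; 1,442,709 required, 1,442,060 in favor — not approved.
Class II: 2/3 of 4207275 = 2804850; 2,804,850 required, 2,804,850 in favor — approved.
Class III: 2/3 of 1495881 = 997254; 997,254 required, 997,681 in favor — approved.

Not approved — the Class I shares did not give the required vote.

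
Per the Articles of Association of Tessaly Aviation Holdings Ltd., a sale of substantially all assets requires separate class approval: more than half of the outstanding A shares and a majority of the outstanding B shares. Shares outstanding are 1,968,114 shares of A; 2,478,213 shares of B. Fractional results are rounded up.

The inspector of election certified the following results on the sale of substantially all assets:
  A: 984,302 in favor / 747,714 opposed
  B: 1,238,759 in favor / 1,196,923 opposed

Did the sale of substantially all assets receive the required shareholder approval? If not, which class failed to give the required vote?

A: a majority of 1968114 is 984058; 984,058 required, 984,302 in favor — approved.
B: a majority of 2478213 is 1239107; 1,239,107 required, 1,238,759 in favor — not approved.

Not approved — the B shares did not give the required vote.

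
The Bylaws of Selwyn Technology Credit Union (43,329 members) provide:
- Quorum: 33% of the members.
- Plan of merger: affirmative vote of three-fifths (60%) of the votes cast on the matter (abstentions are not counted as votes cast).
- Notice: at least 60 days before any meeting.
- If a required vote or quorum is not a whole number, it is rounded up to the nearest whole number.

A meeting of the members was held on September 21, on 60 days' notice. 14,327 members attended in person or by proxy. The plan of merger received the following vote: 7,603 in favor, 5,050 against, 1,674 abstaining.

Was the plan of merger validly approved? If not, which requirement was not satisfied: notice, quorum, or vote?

Notice: 60 days given; 60 required. Satisfied.
Quorum: 33% of 43,329 = 14,298.57, rounded up to 14,299; 14,327 present. Satisfied.
Vote: requires three-fifths of the votes cast (14,327 − 1,674 abstaining = 12,653); 3/5 of 12653 = 7591.80, rounded up to 7592, so 7,592 needed; 7,603 in favor. Satisfied.

Valid — all requirements satisfied.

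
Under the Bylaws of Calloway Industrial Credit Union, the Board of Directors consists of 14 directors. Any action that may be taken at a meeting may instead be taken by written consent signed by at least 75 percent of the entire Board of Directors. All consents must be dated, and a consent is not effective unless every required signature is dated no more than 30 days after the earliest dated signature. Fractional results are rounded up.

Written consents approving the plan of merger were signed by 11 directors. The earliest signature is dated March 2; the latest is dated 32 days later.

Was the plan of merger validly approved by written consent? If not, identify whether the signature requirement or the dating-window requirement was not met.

Signatures required: at least 75 percent of 14 — 3/4 of 14 = 10.50, rounded up to 11, so 11 needed; 11 signed. Sufficient.
Dating window: the latest signature is 32 days after the earliest; the limit is 30 days. Outside the window.

Not effective — dating-window requirement not satisfied.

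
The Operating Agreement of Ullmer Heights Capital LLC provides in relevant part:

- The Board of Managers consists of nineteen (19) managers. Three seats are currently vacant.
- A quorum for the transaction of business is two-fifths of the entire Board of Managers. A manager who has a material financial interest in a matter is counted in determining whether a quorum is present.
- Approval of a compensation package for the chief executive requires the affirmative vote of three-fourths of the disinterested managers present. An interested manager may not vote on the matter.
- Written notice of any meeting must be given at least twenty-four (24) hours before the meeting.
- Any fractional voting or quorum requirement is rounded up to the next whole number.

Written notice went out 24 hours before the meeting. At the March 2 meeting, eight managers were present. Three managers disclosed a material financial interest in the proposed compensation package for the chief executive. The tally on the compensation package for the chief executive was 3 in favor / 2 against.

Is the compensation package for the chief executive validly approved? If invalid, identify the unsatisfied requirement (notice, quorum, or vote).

Invalid — vote requirement not satisfied.

Notice: 24 hours given; 24 required (24 ≥ 24). Satisfied.
Quorum: 8 present (interested managers count toward quorum); quorum is 8. Satisfied.
Vote: the compensation package for the chief executive requires three-fourths of the disinterested managers present (8 − 3 = 5). 3/4 of 5 = 3.75, rounded up to 4, so 4 affirmative votes are needed; 3 voted in favor. Not satisfied.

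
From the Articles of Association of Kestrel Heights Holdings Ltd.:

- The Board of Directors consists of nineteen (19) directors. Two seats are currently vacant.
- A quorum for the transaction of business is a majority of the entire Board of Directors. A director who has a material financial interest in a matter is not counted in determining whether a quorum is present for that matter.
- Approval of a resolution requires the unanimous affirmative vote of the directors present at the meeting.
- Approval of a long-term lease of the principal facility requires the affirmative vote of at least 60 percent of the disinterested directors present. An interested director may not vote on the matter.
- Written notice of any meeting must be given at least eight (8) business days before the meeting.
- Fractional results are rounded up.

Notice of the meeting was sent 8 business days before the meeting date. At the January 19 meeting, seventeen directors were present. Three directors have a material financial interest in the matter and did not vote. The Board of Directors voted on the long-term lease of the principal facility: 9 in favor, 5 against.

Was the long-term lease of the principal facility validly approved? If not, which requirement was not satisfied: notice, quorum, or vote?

Notice: 8 business days given; 8 required (8 ≥ 8). Satisfied.
Quorum: 17 present, but the 3 interested directors do not count, leaving 14. Quorum is 10. Satisfied.
Vote: the long-term lease of the principal facility requires three-fifths of the disinterested directors present (17 − 3 = 14). 3/5 of 14 = 8.40, rounded up to 9, so 9 affirmative votes are needed; 9 voted in favor. Satisfied.

Valid — all requirements satisfied.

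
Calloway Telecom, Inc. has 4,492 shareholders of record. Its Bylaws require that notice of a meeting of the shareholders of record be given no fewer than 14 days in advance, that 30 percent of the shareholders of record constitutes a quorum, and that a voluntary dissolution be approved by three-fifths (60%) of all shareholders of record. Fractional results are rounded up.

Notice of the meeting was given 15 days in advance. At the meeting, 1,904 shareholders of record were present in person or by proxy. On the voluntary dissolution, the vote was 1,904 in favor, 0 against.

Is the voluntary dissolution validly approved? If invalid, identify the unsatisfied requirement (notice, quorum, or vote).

Invalid — vote requirement not satisfied.

Notice: 15 days given; 14 required. Satisfied.
Quorum: 30% of 4,492 = 1,347.60, rounded up to 1,348; 1,904 present. Satisfied.
Vote: requires three-fifths of all shareholders of record (4,492); 3/5 of 4492 = 2695.20, rounded up to 2696, so 2,696 needed; 1,904 in favor. Not satisfied.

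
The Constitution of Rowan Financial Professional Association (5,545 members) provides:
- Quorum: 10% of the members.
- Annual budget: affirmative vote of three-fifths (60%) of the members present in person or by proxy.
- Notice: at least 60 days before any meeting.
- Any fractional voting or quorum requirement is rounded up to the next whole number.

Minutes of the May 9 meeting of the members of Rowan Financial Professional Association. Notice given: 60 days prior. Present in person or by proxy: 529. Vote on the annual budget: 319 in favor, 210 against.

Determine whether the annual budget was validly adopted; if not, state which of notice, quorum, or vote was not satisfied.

Invalid — quorum requirement not satisfied.

Notice: 60 days given; 60 required. Satisfied.
Quorum: 10% of 5,545 = 554.50, rounded up to 555; 529 present. Not satisfied.
Vote: requires three-fifths of those present (529); 3/5 of 529 = 317.40, rounded up to 318, so 318 needed; 319 in favor. Satisfied.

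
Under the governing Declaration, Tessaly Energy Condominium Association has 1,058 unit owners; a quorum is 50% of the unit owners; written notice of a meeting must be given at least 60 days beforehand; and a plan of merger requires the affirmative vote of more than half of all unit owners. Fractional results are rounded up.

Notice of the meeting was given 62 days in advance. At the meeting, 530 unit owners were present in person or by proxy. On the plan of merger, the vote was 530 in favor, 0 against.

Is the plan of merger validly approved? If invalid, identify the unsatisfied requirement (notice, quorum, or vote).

Notice: 62 days given; 60 required. Satisfied.
Quorum: 50% of 1,058 = 529; 530 present. Satisfied.
Vote: requires a majority of all unit owners (1,058); a majority of 1058 is 530, so 530 needed; 530 in favor. Satisfied.

Valid — all requirements satisfied.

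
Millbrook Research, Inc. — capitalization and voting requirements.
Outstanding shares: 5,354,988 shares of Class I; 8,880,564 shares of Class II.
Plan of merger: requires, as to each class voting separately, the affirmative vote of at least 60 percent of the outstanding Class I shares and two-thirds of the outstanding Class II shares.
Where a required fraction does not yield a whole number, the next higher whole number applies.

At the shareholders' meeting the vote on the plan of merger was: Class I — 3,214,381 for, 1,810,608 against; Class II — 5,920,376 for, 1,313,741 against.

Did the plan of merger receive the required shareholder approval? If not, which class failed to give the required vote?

Approved — every class gave the required vote.

Class I: 3/5 of 5354988 = 3212992.80, rounded up to 3212993; 3,212,993 required, 3,214,381 in favor — approved.
Class II: 2/3 of 8880564 = 5920376; 5,920,376 required, 5,920,376 in favor — approved.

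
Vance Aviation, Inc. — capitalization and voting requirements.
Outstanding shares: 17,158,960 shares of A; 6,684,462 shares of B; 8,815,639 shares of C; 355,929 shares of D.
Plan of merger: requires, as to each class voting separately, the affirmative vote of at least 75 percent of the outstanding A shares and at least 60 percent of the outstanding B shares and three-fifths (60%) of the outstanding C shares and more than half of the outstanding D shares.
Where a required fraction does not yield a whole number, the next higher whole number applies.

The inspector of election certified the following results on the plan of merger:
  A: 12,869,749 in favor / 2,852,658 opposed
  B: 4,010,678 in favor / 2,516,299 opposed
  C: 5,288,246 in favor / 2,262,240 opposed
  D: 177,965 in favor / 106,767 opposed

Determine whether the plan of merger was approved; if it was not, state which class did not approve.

Not approved — the C shares did not give the required vote.

A: 3/4 of 17158960 = 12869220; 12,869,220 required, 12,869,749 in favor — approved.
B: 3/5 of 6684462 = 4010677.20, rounded up to 4010678; 4,010,678 required, 4,010,678 in favor — approved.
C: 3/5 of 8815639 = 5289383.40, rounded up to 5289384; 5,289,384 required, 5,288,246 in favor — not approved.
D: a majority of 355929 is 177965; 177,965 required, 177,965 in favor — approved.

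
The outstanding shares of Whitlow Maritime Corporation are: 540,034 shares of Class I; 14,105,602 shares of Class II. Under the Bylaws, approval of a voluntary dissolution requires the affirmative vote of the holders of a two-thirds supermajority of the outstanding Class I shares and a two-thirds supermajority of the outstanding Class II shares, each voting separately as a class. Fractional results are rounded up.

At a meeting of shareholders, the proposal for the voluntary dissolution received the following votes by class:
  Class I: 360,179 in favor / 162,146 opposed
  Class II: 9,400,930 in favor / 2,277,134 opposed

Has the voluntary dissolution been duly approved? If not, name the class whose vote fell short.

Class I: 2/3 of 540034 = 360022.67, rounded up to 360023; 360,023 required, 360,179 in favor — approved.
Class II: 2/3 of 14105602 = 9403734.67, rounded up to 9403735; 9,403,735 required, 9,400,930 in favor — not approved.

Not approved — the Class II shares did not give the required vote.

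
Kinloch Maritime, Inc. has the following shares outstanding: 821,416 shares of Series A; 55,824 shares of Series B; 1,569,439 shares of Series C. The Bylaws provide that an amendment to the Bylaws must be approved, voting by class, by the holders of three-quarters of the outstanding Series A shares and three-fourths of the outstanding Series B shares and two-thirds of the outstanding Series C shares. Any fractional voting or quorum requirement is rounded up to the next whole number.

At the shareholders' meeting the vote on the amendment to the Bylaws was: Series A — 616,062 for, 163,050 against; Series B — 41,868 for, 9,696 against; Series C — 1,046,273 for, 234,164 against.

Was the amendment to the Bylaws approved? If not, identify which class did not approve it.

Series A: 3/4 of 821416 = 616062; 616,062 required, 616,062 in favor — approved.
Series B: 3/4 of 55824 = 41868; 41,868 required, 41,868 in favor — approved.
Series C: 2/3 of 1569439 = 1046292.67, rounded up to 1046293; 1,046,293 required, 1,046,273 in favor — not approved.

Not approved — the Series C shares did not give the required vote.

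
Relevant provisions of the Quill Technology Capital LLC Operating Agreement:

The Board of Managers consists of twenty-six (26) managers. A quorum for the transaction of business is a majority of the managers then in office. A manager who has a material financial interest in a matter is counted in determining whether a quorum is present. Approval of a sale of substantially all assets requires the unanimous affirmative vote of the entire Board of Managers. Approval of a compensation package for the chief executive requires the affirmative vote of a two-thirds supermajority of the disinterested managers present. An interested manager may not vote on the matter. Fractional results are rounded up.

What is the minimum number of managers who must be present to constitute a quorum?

14

A majority of 26 is 14.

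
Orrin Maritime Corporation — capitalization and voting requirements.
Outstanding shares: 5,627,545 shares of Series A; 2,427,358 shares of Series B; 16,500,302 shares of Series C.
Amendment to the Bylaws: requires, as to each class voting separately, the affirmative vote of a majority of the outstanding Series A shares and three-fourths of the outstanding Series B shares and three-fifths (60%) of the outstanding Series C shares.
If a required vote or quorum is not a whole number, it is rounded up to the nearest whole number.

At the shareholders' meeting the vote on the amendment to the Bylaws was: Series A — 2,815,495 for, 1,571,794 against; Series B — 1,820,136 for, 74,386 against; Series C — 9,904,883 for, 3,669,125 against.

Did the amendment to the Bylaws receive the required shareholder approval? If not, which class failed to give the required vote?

Not approved — the Series B shares did not give the required vote.

Series A: a majority of 5627545 is 2813773; 2,813,773 required, 2,815,495 in favor — approved.
Series B: 3/4 of 2427358 = 1820518.50, rounded up to 1820519; 1,820,519 required, 1,820,136 in favor — not approved.
Series C: 3/5 of 16500302 = 9900181.20, rounded up to 9900182; 9,900,182 required, 9,904,883 in favor — approved.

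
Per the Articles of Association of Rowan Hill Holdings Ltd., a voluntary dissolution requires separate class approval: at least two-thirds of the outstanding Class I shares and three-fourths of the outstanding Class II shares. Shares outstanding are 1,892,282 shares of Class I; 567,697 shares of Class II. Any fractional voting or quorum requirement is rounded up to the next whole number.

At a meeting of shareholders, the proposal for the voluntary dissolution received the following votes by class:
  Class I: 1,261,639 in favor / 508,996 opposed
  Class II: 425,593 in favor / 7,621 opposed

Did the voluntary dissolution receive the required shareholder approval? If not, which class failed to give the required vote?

Class I: 2/3 of 1892282 = 1261521.33, rounded up to 1261522; 1,261,522 required, 1,261,639 in favor — approved.
Class II: 3/4 of 567697 = 425772.75, rounded up to 425773; 425,773 required, 425,593 in favor — not approved.

Not approved — the Class II shares did not give the required vote.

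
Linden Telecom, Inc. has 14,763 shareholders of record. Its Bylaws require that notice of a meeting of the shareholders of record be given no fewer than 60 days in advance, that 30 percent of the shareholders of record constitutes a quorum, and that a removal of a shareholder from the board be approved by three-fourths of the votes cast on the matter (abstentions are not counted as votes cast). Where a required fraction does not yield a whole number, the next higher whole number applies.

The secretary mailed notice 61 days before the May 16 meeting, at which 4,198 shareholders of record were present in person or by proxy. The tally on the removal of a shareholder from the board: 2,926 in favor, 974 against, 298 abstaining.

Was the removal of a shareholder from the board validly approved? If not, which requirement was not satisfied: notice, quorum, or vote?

Notice: 61 days given; 60 required. Satisfied.
Quorum: 30% of 14,763 = 4,428.90, rounded up to 4,429; 4,198 present. Not satisfied.
Vote: requires three-fourths of the votes cast (4,198 − 298 abstaining = 3,900); 3/4 of 3900 = 2925, so 2,925 needed; 2,926 in favor. Satisfied.

Invalid — quorum requirement not satisfied.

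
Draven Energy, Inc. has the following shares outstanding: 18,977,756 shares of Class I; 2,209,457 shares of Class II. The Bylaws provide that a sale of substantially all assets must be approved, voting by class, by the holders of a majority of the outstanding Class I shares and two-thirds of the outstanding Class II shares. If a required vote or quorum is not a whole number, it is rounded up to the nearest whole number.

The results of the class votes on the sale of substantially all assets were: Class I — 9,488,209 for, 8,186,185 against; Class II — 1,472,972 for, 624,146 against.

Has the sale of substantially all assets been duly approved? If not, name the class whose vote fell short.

Class I: a majority of 18977756 is 9488879; 9,488,879 required, 9,488,209 in favor — not approved.
Class II: 2/3 of 2209457 = 1472971.33, rounded up to 1472972; 1,472,972 required, 1,472,972 in favor — approved.

Not approved — the Class I shares did not give the required vote.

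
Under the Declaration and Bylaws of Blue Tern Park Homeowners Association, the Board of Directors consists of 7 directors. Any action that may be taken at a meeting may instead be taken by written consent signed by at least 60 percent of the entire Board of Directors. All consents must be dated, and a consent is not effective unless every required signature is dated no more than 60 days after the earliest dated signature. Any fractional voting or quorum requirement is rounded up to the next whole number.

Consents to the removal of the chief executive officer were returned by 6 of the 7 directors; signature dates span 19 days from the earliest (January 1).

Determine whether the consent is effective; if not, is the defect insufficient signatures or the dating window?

Effective — both the signature and dating-window requirements are satisfied.

Signatures required: at least 60 percent of 7 — 3/5 of 7 = 4.20, rounded up to 5, so 5 needed; 6 signed. Sufficient.
Dating window: the latest signature is 19 days after the earliest; the limit is 60 days. Within the window.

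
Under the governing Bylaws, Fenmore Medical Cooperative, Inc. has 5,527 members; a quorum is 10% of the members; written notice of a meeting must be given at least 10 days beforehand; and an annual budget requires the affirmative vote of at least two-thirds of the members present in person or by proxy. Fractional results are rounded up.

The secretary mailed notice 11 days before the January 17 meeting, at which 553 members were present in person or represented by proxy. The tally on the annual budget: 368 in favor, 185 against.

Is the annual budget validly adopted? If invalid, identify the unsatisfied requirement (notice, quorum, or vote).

Notice: 11 days given; 10 required. Satisfied.
Quorum: 10% of 5,527 = 552.70, rounded up to 553; 553 present. Satisfied.
Vote: requires two-thirds of those present (553); 2/3 of 553 = 368.67, rounded up to 369, so 369 needed; 368 in favor. Not satisfied.

Invalid — vote requirement not satisfied.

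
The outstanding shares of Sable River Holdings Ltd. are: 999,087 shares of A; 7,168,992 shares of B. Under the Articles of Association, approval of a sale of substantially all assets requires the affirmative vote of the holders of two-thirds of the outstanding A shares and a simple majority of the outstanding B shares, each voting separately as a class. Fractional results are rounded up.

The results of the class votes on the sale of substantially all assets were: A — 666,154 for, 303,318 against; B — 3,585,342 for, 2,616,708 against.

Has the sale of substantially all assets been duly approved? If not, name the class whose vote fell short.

A: 2/3 of 999087 = 666058; 666,058 required, 666,154 in favor — approved.
B: a majority of 7168992 is 3584497; 3,584,497 required, 3,585,342 in favor — approved.

Approved — every class gave the required vote.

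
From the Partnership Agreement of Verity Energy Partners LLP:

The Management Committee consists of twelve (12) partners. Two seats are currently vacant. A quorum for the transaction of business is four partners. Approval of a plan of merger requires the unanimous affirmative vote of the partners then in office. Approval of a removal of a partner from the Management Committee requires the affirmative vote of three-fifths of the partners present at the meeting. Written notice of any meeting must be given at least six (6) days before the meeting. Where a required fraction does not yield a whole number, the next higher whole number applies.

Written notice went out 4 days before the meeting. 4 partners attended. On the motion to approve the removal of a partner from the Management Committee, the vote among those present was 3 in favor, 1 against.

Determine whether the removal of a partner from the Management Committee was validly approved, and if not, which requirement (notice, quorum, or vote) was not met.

Invalid — notice requirement not satisfied.

Notice: 4 days given; 6 required (4 < 6). Not satisfied.
Quorum: 4 present; quorum is 4. Satisfied.
Vote: the removal of a partner from the Management Committee requires three-fifths of the partners present (4). 3/5 of 4 = 2.40, rounded up to 3, so 3 affirmative votes are needed; 3 voted in favor. Satisfied.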